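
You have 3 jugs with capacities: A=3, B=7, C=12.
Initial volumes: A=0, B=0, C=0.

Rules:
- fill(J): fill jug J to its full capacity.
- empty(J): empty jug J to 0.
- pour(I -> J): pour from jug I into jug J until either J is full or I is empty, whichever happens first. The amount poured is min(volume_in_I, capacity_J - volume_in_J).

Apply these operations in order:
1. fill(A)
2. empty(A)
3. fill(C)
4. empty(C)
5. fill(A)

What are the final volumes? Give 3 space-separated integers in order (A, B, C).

Step 1: fill(A) -> (A=3 B=0 C=0)
Step 2: empty(A) -> (A=0 B=0 C=0)
Step 3: fill(C) -> (A=0 B=0 C=12)
Step 4: empty(C) -> (A=0 B=0 C=0)
Step 5: fill(A) -> (A=3 B=0 C=0)

Answer: 3 0 0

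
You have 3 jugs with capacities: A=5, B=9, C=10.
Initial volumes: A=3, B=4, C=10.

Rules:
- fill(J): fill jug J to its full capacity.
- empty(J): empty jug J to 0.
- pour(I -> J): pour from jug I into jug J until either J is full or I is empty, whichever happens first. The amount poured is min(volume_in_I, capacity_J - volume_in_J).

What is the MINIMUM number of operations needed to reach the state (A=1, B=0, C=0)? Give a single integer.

BFS from (A=3, B=4, C=10). One shortest path:
  1. empty(A) -> (A=0 B=4 C=10)
  2. empty(B) -> (A=0 B=0 C=10)
  3. pour(C -> B) -> (A=0 B=9 C=1)
  4. empty(B) -> (A=0 B=0 C=1)
  5. pour(C -> A) -> (A=1 B=0 C=0)
Reached target in 5 moves.

Answer: 5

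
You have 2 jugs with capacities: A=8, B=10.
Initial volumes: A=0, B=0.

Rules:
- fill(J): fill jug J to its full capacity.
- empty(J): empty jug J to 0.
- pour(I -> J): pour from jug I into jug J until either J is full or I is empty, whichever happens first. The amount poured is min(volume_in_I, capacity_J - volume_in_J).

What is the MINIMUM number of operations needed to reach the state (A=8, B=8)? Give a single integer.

BFS from (A=0, B=0). One shortest path:
  1. fill(A) -> (A=8 B=0)
  2. pour(A -> B) -> (A=0 B=8)
  3. fill(A) -> (A=8 B=8)
Reached target in 3 moves.

Answer: 3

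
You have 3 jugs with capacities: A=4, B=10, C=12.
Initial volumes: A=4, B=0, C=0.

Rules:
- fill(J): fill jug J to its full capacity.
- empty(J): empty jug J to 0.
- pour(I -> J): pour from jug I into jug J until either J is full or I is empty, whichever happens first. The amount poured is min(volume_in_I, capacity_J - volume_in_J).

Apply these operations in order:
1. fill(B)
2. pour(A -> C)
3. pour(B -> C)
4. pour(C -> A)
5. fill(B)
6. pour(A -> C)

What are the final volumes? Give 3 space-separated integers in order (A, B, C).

Step 1: fill(B) -> (A=4 B=10 C=0)
Step 2: pour(A -> C) -> (A=0 B=10 C=4)
Step 3: pour(B -> C) -> (A=0 B=2 C=12)
Step 4: pour(C -> A) -> (A=4 B=2 C=8)
Step 5: fill(B) -> (A=4 B=10 C=8)
Step 6: pour(A -> C) -> (A=0 B=10 C=12)

Answer: 0 10 12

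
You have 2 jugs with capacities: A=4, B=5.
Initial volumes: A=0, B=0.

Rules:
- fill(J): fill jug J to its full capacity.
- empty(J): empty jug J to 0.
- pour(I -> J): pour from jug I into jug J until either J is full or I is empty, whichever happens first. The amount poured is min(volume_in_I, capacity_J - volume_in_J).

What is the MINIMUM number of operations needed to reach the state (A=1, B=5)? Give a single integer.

BFS from (A=0, B=0). One shortest path:
  1. fill(B) -> (A=0 B=5)
  2. pour(B -> A) -> (A=4 B=1)
  3. empty(A) -> (A=0 B=1)
  4. pour(B -> A) -> (A=1 B=0)
  5. fill(B) -> (A=1 B=5)
Reached target in 5 moves.

Answer: 5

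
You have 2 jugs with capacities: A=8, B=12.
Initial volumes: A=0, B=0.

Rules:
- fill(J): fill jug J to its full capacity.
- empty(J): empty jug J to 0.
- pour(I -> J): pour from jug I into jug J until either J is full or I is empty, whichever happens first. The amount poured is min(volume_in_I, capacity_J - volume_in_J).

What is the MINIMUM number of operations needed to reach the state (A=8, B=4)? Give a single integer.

Answer: 2

Derivation:
BFS from (A=0, B=0). One shortest path:
  1. fill(B) -> (A=0 B=12)
  2. pour(B -> A) -> (A=8 B=4)
Reached target in 2 moves.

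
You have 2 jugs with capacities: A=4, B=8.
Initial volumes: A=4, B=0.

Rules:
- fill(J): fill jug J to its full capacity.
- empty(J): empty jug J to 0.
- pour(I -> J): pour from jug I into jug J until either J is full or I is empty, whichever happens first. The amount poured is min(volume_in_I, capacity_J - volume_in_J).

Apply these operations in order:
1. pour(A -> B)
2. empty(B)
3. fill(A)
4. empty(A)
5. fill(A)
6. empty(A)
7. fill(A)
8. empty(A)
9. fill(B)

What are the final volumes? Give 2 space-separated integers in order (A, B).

Answer: 0 8

Derivation:
Step 1: pour(A -> B) -> (A=0 B=4)
Step 2: empty(B) -> (A=0 B=0)
Step 3: fill(A) -> (A=4 B=0)
Step 4: empty(A) -> (A=0 B=0)
Step 5: fill(A) -> (A=4 B=0)
Step 6: empty(A) -> (A=0 B=0)
Step 7: fill(A) -> (A=4 B=0)
Step 8: empty(A) -> (A=0 B=0)
Step 9: fill(B) -> (A=0 B=8)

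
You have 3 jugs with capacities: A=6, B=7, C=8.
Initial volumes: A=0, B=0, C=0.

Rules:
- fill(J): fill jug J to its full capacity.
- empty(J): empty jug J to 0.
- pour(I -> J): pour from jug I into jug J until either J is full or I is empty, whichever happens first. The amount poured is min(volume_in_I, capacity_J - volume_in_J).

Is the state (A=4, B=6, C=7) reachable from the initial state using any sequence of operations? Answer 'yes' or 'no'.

BFS explored all 294 reachable states.
Reachable set includes: (0,0,0), (0,0,1), (0,0,2), (0,0,3), (0,0,4), (0,0,5), (0,0,6), (0,0,7), (0,0,8), (0,1,0), (0,1,1), (0,1,2) ...
Target (A=4, B=6, C=7) not in reachable set → no.

Answer: no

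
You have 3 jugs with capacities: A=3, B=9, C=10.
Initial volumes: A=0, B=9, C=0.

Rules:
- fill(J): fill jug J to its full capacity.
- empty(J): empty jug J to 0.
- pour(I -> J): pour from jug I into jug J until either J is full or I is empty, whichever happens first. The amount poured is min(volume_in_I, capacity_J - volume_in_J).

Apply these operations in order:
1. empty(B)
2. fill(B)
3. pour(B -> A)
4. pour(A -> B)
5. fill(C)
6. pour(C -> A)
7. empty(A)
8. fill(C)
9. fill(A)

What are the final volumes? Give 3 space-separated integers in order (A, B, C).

Answer: 3 9 10

Derivation:
Step 1: empty(B) -> (A=0 B=0 C=0)
Step 2: fill(B) -> (A=0 B=9 C=0)
Step 3: pour(B -> A) -> (A=3 B=6 C=0)
Step 4: pour(A -> B) -> (A=0 B=9 C=0)
Step 5: fill(C) -> (A=0 B=9 C=10)
Step 6: pour(C -> A) -> (A=3 B=9 C=7)
Step 7: empty(A) -> (A=0 B=9 C=7)
Step 8: fill(C) -> (A=0 B=9 C=10)
Step 9: fill(A) -> (A=3 B=9 C=10)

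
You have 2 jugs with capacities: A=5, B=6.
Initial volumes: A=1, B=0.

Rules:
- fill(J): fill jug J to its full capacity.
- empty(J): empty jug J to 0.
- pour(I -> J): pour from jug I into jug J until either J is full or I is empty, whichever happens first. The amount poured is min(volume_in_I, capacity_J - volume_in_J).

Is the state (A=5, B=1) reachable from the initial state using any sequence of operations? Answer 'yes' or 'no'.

Answer: yes

Derivation:
BFS from (A=1, B=0):
  1. pour(A -> B) -> (A=0 B=1)
  2. fill(A) -> (A=5 B=1)
Target reached → yes.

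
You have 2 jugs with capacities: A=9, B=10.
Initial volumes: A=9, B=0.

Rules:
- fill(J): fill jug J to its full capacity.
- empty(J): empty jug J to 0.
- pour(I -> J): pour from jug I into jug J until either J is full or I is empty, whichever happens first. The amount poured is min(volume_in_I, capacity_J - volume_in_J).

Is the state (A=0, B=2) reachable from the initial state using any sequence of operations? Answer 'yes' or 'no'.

Answer: yes

Derivation:
BFS from (A=9, B=0):
  1. empty(A) -> (A=0 B=0)
  2. fill(B) -> (A=0 B=10)
  3. pour(B -> A) -> (A=9 B=1)
  4. empty(A) -> (A=0 B=1)
  5. pour(B -> A) -> (A=1 B=0)
  6. fill(B) -> (A=1 B=10)
  7. pour(B -> A) -> (A=9 B=2)
  8. empty(A) -> (A=0 B=2)
Target reached → yes.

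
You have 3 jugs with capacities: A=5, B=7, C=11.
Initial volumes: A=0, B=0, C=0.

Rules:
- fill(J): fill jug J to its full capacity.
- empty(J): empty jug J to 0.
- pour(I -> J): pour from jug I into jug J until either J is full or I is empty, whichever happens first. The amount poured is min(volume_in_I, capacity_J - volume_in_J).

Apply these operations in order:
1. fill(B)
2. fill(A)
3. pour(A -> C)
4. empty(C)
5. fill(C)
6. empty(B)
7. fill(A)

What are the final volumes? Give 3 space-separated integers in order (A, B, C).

Answer: 5 0 11

Derivation:
Step 1: fill(B) -> (A=0 B=7 C=0)
Step 2: fill(A) -> (A=5 B=7 C=0)
Step 3: pour(A -> C) -> (A=0 B=7 C=5)
Step 4: empty(C) -> (A=0 B=7 C=0)
Step 5: fill(C) -> (A=0 B=7 C=11)
Step 6: empty(B) -> (A=0 B=0 C=11)
Step 7: fill(A) -> (A=5 B=0 C=11)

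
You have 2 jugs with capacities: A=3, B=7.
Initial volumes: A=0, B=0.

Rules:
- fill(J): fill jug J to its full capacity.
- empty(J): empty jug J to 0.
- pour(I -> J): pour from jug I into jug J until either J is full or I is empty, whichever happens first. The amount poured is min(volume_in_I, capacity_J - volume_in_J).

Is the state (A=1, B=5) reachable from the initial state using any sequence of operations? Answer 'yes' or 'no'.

BFS explored all 20 reachable states.
Reachable set includes: (0,0), (0,1), (0,2), (0,3), (0,4), (0,5), (0,6), (0,7), (1,0), (1,7), (2,0), (2,7) ...
Target (A=1, B=5) not in reachable set → no.

Answer: no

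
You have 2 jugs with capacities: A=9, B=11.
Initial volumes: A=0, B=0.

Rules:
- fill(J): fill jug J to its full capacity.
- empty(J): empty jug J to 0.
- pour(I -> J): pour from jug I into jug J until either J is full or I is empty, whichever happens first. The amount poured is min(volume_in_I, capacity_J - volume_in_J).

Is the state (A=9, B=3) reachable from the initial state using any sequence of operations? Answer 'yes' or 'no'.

Answer: yes

Derivation:
BFS from (A=0, B=0):
  1. fill(A) -> (A=9 B=0)
  2. pour(A -> B) -> (A=0 B=9)
  3. fill(A) -> (A=9 B=9)
  4. pour(A -> B) -> (A=7 B=11)
  5. empty(B) -> (A=7 B=0)
  6. pour(A -> B) -> (A=0 B=7)
  7. fill(A) -> (A=9 B=7)
  8. pour(A -> B) -> (A=5 B=11)
  9. empty(B) -> (A=5 B=0)
  10. pour(A -> B) -> (A=0 B=5)
  11. fill(A) -> (A=9 B=5)
  12. pour(A -> B) -> (A=3 B=11)
  13. empty(B) -> (A=3 B=0)
  14. pour(A -> B) -> (A=0 B=3)
  15. fill(A) -> (A=9 B=3)
Target reached → yes.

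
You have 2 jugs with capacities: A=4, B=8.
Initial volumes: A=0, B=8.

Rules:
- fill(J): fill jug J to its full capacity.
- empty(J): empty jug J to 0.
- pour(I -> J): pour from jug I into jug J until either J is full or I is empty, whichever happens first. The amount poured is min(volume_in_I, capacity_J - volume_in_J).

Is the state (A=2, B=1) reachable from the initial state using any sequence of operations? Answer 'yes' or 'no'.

BFS explored all 6 reachable states.
Reachable set includes: (0,0), (0,4), (0,8), (4,0), (4,4), (4,8)
Target (A=2, B=1) not in reachable set → no.

Answer: no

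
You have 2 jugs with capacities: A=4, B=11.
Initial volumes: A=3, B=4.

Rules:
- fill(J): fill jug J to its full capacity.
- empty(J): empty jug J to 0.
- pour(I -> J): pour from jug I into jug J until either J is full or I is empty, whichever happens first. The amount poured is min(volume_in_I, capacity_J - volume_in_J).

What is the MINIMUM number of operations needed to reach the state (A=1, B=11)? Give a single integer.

BFS from (A=3, B=4). One shortest path:
  1. fill(A) -> (A=4 B=4)
  2. pour(A -> B) -> (A=0 B=8)
  3. fill(A) -> (A=4 B=8)
  4. pour(A -> B) -> (A=1 B=11)
Reached target in 4 moves.

Answer: 4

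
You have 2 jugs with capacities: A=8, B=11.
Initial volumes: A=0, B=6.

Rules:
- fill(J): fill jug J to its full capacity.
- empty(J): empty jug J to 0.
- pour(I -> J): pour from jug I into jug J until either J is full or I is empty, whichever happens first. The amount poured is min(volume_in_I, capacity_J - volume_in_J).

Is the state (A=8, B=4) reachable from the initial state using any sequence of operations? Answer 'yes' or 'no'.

Answer: yes

Derivation:
BFS from (A=0, B=6):
  1. pour(B -> A) -> (A=6 B=0)
  2. fill(B) -> (A=6 B=11)
  3. pour(B -> A) -> (A=8 B=9)
  4. empty(A) -> (A=0 B=9)
  5. pour(B -> A) -> (A=8 B=1)
  6. empty(A) -> (A=0 B=1)
  7. pour(B -> A) -> (A=1 B=0)
  8. fill(B) -> (A=1 B=11)
  9. pour(B -> A) -> (A=8 B=4)
Target reached → yes.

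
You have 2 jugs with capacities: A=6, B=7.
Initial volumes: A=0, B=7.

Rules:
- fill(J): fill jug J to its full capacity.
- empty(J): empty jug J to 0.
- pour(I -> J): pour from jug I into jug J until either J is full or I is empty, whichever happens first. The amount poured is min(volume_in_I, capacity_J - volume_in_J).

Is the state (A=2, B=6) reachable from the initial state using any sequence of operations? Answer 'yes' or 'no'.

BFS explored all 26 reachable states.
Reachable set includes: (0,0), (0,1), (0,2), (0,3), (0,4), (0,5), (0,6), (0,7), (1,0), (1,7), (2,0), (2,7) ...
Target (A=2, B=6) not in reachable set → no.

Answer: no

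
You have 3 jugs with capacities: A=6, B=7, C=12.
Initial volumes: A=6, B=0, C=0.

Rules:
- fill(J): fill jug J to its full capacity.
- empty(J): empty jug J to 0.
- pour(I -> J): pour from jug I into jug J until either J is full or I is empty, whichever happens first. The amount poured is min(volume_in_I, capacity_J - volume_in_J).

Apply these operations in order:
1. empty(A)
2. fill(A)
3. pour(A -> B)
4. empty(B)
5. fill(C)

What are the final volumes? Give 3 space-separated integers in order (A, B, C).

Step 1: empty(A) -> (A=0 B=0 C=0)
Step 2: fill(A) -> (A=6 B=0 C=0)
Step 3: pour(A -> B) -> (A=0 B=6 C=0)
Step 4: empty(B) -> (A=0 B=0 C=0)
Step 5: fill(C) -> (A=0 B=0 C=12)

Answer: 0 0 12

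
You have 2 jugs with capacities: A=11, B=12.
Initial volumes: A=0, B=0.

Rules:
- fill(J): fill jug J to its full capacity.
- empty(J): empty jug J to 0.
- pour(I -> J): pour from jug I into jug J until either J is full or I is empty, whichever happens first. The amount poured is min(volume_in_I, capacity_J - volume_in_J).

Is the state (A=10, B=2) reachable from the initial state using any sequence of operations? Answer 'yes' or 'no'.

Answer: no

Derivation:
BFS explored all 46 reachable states.
Reachable set includes: (0,0), (0,1), (0,2), (0,3), (0,4), (0,5), (0,6), (0,7), (0,8), (0,9), (0,10), (0,11) ...
Target (A=10, B=2) not in reachable set → no.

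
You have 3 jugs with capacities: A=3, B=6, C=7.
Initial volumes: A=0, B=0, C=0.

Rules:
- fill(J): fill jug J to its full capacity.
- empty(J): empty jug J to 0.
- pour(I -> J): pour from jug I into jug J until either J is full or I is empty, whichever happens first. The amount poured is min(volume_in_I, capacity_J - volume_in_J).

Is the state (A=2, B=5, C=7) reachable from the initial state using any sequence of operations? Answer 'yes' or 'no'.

Answer: yes

Derivation:
BFS from (A=0, B=0, C=0):
  1. fill(A) -> (A=3 B=0 C=0)
  2. fill(B) -> (A=3 B=6 C=0)
  3. pour(B -> C) -> (A=3 B=0 C=6)
  4. fill(B) -> (A=3 B=6 C=6)
  5. pour(A -> C) -> (A=2 B=6 C=7)
  6. empty(C) -> (A=2 B=6 C=0)
  7. pour(B -> C) -> (A=2 B=0 C=6)
  8. fill(B) -> (A=2 B=6 C=6)
  9. pour(B -> C) -> (A=2 B=5 C=7)
Target reached → yes.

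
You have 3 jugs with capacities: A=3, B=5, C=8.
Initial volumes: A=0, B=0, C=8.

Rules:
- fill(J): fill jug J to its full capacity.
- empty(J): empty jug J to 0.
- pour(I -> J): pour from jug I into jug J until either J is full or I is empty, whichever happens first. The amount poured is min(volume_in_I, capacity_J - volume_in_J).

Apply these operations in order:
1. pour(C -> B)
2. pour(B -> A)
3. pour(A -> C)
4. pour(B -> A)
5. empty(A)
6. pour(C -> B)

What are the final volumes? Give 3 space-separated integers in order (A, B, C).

Step 1: pour(C -> B) -> (A=0 B=5 C=3)
Step 2: pour(B -> A) -> (A=3 B=2 C=3)
Step 3: pour(A -> C) -> (A=0 B=2 C=6)
Step 4: pour(B -> A) -> (A=2 B=0 C=6)
Step 5: empty(A) -> (A=0 B=0 C=6)
Step 6: pour(C -> B) -> (A=0 B=5 C=1)

Answer: 0 5 1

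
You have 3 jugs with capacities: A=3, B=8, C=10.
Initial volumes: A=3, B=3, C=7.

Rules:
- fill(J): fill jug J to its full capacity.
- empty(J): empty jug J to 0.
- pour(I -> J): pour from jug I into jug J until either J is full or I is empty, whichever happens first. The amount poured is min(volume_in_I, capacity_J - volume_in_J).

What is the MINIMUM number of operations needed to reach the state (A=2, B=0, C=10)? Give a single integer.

Answer: 5

Derivation:
BFS from (A=3, B=3, C=7). One shortest path:
  1. empty(A) -> (A=0 B=3 C=7)
  2. pour(C -> B) -> (A=0 B=8 C=2)
  3. empty(B) -> (A=0 B=0 C=2)
  4. pour(C -> A) -> (A=2 B=0 C=0)
  5. fill(C) -> (A=2 B=0 C=10)
Reached target in 5 moves.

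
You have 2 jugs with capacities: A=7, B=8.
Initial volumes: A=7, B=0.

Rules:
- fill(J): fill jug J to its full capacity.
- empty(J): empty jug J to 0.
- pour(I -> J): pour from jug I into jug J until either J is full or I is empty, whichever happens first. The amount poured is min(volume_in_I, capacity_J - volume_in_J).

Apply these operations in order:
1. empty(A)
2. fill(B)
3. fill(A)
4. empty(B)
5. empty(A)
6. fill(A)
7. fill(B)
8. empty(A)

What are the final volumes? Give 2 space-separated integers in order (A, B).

Step 1: empty(A) -> (A=0 B=0)
Step 2: fill(B) -> (A=0 B=8)
Step 3: fill(A) -> (A=7 B=8)
Step 4: empty(B) -> (A=7 B=0)
Step 5: empty(A) -> (A=0 B=0)
Step 6: fill(A) -> (A=7 B=0)
Step 7: fill(B) -> (A=7 B=8)
Step 8: empty(A) -> (A=0 B=8)

Answer: 0 8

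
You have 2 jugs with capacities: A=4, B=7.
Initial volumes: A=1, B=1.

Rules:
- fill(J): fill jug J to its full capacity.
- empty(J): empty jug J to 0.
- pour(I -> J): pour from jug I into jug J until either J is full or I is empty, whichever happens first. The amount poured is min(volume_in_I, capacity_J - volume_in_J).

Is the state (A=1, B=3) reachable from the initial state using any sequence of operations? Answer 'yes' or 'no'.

Answer: no

Derivation:
BFS explored all 23 reachable states.
Reachable set includes: (0,0), (0,1), (0,2), (0,3), (0,4), (0,5), (0,6), (0,7), (1,0), (1,1), (1,7), (2,0) ...
Target (A=1, B=3) not in reachable set → no.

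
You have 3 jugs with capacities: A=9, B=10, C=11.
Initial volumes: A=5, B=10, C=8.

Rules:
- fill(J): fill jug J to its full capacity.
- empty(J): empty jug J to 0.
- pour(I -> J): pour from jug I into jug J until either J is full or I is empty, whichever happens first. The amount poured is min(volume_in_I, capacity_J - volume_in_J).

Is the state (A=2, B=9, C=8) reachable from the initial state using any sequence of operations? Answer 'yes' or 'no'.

BFS explored all 600 reachable states.
Reachable set includes: (0,0,0), (0,0,1), (0,0,2), (0,0,3), (0,0,4), (0,0,5), (0,0,6), (0,0,7), (0,0,8), (0,0,9), (0,0,10), (0,0,11) ...
Target (A=2, B=9, C=8) not in reachable set → no.

Answer: no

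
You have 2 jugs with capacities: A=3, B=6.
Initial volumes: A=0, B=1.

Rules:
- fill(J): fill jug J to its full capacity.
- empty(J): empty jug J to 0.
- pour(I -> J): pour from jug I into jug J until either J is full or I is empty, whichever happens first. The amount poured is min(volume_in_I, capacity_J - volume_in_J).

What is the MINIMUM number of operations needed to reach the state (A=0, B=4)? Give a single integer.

Answer: 2

Derivation:
BFS from (A=0, B=1). One shortest path:
  1. fill(A) -> (A=3 B=1)
  2. pour(A -> B) -> (A=0 B=4)
Reached target in 2 moves.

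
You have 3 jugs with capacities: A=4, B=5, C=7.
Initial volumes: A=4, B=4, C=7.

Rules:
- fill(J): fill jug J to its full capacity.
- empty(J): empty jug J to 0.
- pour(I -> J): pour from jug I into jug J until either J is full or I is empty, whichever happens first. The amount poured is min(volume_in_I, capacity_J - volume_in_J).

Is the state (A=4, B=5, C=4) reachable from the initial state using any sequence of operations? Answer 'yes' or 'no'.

Answer: yes

Derivation:
BFS from (A=4, B=4, C=7):
  1. empty(C) -> (A=4 B=4 C=0)
  2. pour(B -> C) -> (A=4 B=0 C=4)
  3. fill(B) -> (A=4 B=5 C=4)
Target reached → yes.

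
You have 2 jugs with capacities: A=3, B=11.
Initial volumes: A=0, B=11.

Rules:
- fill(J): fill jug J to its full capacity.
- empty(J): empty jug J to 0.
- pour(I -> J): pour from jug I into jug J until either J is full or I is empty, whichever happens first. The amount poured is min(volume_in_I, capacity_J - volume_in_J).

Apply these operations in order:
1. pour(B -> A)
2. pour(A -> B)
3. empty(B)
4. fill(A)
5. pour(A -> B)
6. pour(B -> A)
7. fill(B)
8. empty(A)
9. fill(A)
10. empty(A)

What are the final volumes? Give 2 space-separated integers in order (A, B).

Step 1: pour(B -> A) -> (A=3 B=8)
Step 2: pour(A -> B) -> (A=0 B=11)
Step 3: empty(B) -> (A=0 B=0)
Step 4: fill(A) -> (A=3 B=0)
Step 5: pour(A -> B) -> (A=0 B=3)
Step 6: pour(B -> A) -> (A=3 B=0)
Step 7: fill(B) -> (A=3 B=11)
Step 8: empty(A) -> (A=0 B=11)
Step 9: fill(A) -> (A=3 B=11)
Step 10: empty(A) -> (A=0 B=11)

Answer: 0 11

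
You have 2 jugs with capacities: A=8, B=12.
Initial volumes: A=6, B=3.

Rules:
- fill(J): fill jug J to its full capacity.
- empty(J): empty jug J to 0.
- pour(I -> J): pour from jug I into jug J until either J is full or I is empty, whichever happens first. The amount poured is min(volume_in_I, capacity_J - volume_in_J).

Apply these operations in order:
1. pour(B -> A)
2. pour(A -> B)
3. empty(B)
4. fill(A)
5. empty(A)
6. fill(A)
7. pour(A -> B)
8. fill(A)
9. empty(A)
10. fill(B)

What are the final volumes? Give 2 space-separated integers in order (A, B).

Answer: 0 12

Derivation:
Step 1: pour(B -> A) -> (A=8 B=1)
Step 2: pour(A -> B) -> (A=0 B=9)
Step 3: empty(B) -> (A=0 B=0)
Step 4: fill(A) -> (A=8 B=0)
Step 5: empty(A) -> (A=0 B=0)
Step 6: fill(A) -> (A=8 B=0)
Step 7: pour(A -> B) -> (A=0 B=8)
Step 8: fill(A) -> (A=8 B=8)
Step 9: empty(A) -> (A=0 B=8)
Step 10: fill(B) -> (A=0 B=12)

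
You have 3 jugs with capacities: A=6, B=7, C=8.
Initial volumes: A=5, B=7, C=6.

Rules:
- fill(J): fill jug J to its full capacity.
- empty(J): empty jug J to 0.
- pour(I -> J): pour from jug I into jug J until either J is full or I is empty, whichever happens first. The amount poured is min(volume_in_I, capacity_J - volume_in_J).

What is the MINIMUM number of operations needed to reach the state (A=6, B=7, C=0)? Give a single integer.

Answer: 2

Derivation:
BFS from (A=5, B=7, C=6). One shortest path:
  1. fill(A) -> (A=6 B=7 C=6)
  2. empty(C) -> (A=6 B=7 C=0)
Reached target in 2 moves.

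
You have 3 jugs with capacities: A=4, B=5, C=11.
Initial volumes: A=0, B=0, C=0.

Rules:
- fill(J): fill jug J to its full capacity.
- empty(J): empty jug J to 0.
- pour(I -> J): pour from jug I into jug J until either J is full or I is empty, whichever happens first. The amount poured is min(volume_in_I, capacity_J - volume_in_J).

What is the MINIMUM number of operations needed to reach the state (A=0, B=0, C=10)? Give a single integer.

Answer: 4

Derivation:
BFS from (A=0, B=0, C=0). One shortest path:
  1. fill(B) -> (A=0 B=5 C=0)
  2. pour(B -> C) -> (A=0 B=0 C=5)
  3. fill(B) -> (A=0 B=5 C=5)
  4. pour(B -> C) -> (A=0 B=0 C=10)
Reached target in 4 moves.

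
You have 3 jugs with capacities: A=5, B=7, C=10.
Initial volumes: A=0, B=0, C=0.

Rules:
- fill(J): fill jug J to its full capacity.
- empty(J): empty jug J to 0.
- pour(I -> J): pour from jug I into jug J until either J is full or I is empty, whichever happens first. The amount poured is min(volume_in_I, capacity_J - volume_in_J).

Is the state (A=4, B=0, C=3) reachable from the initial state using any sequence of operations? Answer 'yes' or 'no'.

Answer: yes

Derivation:
BFS from (A=0, B=0, C=0):
  1. fill(B) -> (A=0 B=7 C=0)
  2. pour(B -> C) -> (A=0 B=0 C=7)
  3. fill(B) -> (A=0 B=7 C=7)
  4. pour(B -> C) -> (A=0 B=4 C=10)
  5. pour(B -> A) -> (A=4 B=0 C=10)
  6. pour(C -> B) -> (A=4 B=7 C=3)
  7. empty(B) -> (A=4 B=0 C=3)
Target reached → yes.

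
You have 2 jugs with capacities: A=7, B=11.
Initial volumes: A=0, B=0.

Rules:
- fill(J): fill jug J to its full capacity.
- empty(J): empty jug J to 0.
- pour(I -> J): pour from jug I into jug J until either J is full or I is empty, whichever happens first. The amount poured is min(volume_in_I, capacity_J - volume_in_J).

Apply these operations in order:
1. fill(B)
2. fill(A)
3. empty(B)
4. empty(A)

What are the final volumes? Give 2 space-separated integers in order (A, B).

Answer: 0 0

Derivation:
Step 1: fill(B) -> (A=0 B=11)
Step 2: fill(A) -> (A=7 B=11)
Step 3: empty(B) -> (A=7 B=0)
Step 4: empty(A) -> (A=0 B=0)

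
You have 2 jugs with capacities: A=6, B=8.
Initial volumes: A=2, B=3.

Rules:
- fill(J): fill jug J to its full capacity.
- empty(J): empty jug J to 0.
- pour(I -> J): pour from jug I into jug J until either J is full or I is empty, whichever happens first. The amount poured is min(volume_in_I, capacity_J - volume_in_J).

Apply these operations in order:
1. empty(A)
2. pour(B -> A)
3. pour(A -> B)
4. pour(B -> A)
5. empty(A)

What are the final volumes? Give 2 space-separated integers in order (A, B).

Answer: 0 0

Derivation:
Step 1: empty(A) -> (A=0 B=3)
Step 2: pour(B -> A) -> (A=3 B=0)
Step 3: pour(A -> B) -> (A=0 B=3)
Step 4: pour(B -> A) -> (A=3 B=0)
Step 5: empty(A) -> (A=0 B=0)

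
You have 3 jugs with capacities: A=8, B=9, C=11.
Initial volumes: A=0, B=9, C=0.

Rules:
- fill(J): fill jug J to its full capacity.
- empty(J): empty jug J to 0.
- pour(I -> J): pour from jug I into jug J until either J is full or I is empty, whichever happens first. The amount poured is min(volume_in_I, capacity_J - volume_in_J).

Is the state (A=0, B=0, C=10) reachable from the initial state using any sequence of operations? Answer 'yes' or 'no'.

Answer: yes

Derivation:
BFS from (A=0, B=9, C=0):
  1. pour(B -> A) -> (A=8 B=1 C=0)
  2. empty(A) -> (A=0 B=1 C=0)
  3. pour(B -> C) -> (A=0 B=0 C=1)
  4. fill(B) -> (A=0 B=9 C=1)
  5. pour(B -> C) -> (A=0 B=0 C=10)
Target reached → yes.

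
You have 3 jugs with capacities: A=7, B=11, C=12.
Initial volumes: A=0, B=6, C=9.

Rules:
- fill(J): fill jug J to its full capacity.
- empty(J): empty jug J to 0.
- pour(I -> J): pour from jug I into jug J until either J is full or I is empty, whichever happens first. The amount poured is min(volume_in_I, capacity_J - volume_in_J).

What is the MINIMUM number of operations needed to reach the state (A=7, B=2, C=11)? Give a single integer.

Answer: 6

Derivation:
BFS from (A=0, B=6, C=9). One shortest path:
  1. fill(A) -> (A=7 B=6 C=9)
  2. empty(C) -> (A=7 B=6 C=0)
  3. pour(A -> B) -> (A=2 B=11 C=0)
  4. pour(B -> C) -> (A=2 B=0 C=11)
  5. pour(A -> B) -> (A=0 B=2 C=11)
  6. fill(A) -> (A=7 B=2 C=11)
Reached target in 6 moves.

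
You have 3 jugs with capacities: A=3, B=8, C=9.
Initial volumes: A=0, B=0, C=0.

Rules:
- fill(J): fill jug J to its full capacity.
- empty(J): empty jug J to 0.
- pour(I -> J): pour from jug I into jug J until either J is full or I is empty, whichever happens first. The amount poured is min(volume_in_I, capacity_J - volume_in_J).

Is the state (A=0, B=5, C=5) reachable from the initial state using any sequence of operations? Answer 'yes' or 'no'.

Answer: yes

Derivation:
BFS from (A=0, B=0, C=0):
  1. fill(B) -> (A=0 B=8 C=0)
  2. pour(B -> A) -> (A=3 B=5 C=0)
  3. empty(A) -> (A=0 B=5 C=0)
  4. pour(B -> C) -> (A=0 B=0 C=5)
  5. fill(B) -> (A=0 B=8 C=5)
  6. pour(B -> A) -> (A=3 B=5 C=5)
  7. empty(A) -> (A=0 B=5 C=5)
Target reached → yes.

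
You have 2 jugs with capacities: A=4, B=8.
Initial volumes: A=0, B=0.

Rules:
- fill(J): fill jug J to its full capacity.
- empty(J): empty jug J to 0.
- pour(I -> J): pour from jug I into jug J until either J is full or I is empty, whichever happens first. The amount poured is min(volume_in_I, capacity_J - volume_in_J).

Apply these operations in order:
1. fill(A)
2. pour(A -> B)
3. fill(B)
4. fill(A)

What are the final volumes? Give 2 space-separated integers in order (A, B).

Step 1: fill(A) -> (A=4 B=0)
Step 2: pour(A -> B) -> (A=0 B=4)
Step 3: fill(B) -> (A=0 B=8)
Step 4: fill(A) -> (A=4 B=8)

Answer: 4 8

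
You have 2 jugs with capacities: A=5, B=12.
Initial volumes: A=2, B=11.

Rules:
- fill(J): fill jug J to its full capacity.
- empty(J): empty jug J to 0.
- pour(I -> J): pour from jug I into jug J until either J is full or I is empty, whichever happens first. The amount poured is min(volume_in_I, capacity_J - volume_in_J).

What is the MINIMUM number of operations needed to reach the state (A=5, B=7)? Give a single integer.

Answer: 3

Derivation:
BFS from (A=2, B=11). One shortest path:
  1. empty(A) -> (A=0 B=11)
  2. fill(B) -> (A=0 B=12)
  3. pour(B -> A) -> (A=5 B=7)
Reached target in 3 moves.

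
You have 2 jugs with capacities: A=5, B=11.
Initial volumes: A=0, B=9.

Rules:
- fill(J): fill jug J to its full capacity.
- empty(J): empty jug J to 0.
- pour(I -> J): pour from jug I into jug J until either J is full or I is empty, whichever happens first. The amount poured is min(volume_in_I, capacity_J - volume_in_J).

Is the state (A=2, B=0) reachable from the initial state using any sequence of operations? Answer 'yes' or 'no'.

BFS from (A=0, B=9):
  1. fill(A) -> (A=5 B=9)
  2. pour(A -> B) -> (A=3 B=11)
  3. empty(B) -> (A=3 B=0)
  4. pour(A -> B) -> (A=0 B=3)
  5. fill(A) -> (A=5 B=3)
  6. pour(A -> B) -> (A=0 B=8)
  7. fill(A) -> (A=5 B=8)
  8. pour(A -> B) -> (A=2 B=11)
  9. empty(B) -> (A=2 B=0)
Target reached → yes.

Answer: yes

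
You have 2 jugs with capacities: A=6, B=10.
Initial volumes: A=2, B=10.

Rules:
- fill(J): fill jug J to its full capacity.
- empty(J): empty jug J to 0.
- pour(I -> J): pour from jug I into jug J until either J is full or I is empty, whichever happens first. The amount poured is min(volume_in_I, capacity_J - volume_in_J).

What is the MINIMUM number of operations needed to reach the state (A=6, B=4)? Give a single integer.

BFS from (A=2, B=10). One shortest path:
  1. empty(A) -> (A=0 B=10)
  2. pour(B -> A) -> (A=6 B=4)
Reached target in 2 moves.

Answer: 2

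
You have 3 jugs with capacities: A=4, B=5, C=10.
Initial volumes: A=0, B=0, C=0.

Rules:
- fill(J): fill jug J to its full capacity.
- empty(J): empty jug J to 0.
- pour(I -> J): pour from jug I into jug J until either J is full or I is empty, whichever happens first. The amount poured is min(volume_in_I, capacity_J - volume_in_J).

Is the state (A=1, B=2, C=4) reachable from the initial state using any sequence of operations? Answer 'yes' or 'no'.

Answer: no

Derivation:
BFS explored all 222 reachable states.
Reachable set includes: (0,0,0), (0,0,1), (0,0,2), (0,0,3), (0,0,4), (0,0,5), (0,0,6), (0,0,7), (0,0,8), (0,0,9), (0,0,10), (0,1,0) ...
Target (A=1, B=2, C=4) not in reachable set → no.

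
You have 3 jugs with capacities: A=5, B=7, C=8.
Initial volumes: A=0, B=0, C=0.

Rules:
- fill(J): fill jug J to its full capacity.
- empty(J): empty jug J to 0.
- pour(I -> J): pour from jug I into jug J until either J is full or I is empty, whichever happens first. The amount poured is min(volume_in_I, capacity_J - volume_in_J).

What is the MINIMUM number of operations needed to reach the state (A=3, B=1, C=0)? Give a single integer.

Answer: 8

Derivation:
BFS from (A=0, B=0, C=0). One shortest path:
  1. fill(A) -> (A=5 B=0 C=0)
  2. fill(B) -> (A=5 B=7 C=0)
  3. pour(B -> C) -> (A=5 B=0 C=7)
  4. pour(A -> B) -> (A=0 B=5 C=7)
  5. pour(C -> A) -> (A=5 B=5 C=2)
  6. pour(A -> B) -> (A=3 B=7 C=2)
  7. pour(B -> C) -> (A=3 B=1 C=8)
  8. empty(C) -> (A=3 B=1 C=0)
Reached target in 8 moves.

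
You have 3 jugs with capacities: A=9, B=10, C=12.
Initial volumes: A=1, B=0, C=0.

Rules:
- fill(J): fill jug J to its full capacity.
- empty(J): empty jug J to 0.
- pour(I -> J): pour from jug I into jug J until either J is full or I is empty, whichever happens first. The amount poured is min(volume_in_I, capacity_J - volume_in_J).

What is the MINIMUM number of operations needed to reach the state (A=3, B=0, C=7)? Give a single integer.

Answer: 8

Derivation:
BFS from (A=1, B=0, C=0). One shortest path:
  1. fill(A) -> (A=9 B=0 C=0)
  2. fill(B) -> (A=9 B=10 C=0)
  3. pour(A -> C) -> (A=0 B=10 C=9)
  4. pour(B -> C) -> (A=0 B=7 C=12)
  5. pour(C -> A) -> (A=9 B=7 C=3)
  6. empty(A) -> (A=0 B=7 C=3)
  7. pour(C -> A) -> (A=3 B=7 C=0)
  8. pour(B -> C) -> (A=3 B=0 C=7)
Reached target in 8 moves.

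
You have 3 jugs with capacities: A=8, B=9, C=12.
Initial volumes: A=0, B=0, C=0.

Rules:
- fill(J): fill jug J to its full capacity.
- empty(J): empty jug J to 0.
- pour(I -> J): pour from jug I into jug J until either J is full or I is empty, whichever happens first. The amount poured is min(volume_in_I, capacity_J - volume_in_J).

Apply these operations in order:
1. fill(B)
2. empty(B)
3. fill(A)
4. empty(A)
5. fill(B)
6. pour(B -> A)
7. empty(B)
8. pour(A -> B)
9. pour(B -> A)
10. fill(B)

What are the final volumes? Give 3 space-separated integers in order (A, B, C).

Step 1: fill(B) -> (A=0 B=9 C=0)
Step 2: empty(B) -> (A=0 B=0 C=0)
Step 3: fill(A) -> (A=8 B=0 C=0)
Step 4: empty(A) -> (A=0 B=0 C=0)
Step 5: fill(B) -> (A=0 B=9 C=0)
Step 6: pour(B -> A) -> (A=8 B=1 C=0)
Step 7: empty(B) -> (A=8 B=0 C=0)
Step 8: pour(A -> B) -> (A=0 B=8 C=0)
Step 9: pour(B -> A) -> (A=8 B=0 C=0)
Step 10: fill(B) -> (A=8 B=9 C=0)

Answer: 8 9 0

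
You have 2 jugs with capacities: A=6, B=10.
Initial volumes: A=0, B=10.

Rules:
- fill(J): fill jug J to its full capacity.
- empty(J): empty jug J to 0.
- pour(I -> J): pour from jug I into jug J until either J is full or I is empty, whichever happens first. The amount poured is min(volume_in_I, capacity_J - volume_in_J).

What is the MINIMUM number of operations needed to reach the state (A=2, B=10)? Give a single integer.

Answer: 5

Derivation:
BFS from (A=0, B=10). One shortest path:
  1. fill(A) -> (A=6 B=10)
  2. empty(B) -> (A=6 B=0)
  3. pour(A -> B) -> (A=0 B=6)
  4. fill(A) -> (A=6 B=6)
  5. pour(A -> B) -> (A=2 B=10)
Reached target in 5 moves.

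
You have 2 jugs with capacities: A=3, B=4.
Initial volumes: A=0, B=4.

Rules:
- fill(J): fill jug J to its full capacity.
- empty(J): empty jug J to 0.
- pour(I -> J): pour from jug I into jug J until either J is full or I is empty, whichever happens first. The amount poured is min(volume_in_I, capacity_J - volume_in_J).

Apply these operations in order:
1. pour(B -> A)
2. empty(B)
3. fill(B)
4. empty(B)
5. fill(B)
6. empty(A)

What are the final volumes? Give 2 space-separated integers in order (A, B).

Answer: 0 4

Derivation:
Step 1: pour(B -> A) -> (A=3 B=1)
Step 2: empty(B) -> (A=3 B=0)
Step 3: fill(B) -> (A=3 B=4)
Step 4: empty(B) -> (A=3 B=0)
Step 5: fill(B) -> (A=3 B=4)
Step 6: empty(A) -> (A=0 B=4)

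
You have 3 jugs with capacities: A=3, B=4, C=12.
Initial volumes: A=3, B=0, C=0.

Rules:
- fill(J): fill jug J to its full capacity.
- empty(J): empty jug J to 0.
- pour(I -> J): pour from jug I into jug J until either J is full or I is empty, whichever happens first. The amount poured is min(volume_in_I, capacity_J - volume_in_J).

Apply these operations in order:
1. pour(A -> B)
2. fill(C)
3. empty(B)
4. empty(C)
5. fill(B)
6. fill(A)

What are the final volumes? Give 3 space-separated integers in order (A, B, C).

Answer: 3 4 0

Derivation:
Step 1: pour(A -> B) -> (A=0 B=3 C=0)
Step 2: fill(C) -> (A=0 B=3 C=12)
Step 3: empty(B) -> (A=0 B=0 C=12)
Step 4: empty(C) -> (A=0 B=0 C=0)
Step 5: fill(B) -> (A=0 B=4 C=0)
Step 6: fill(A) -> (A=3 B=4 C=0)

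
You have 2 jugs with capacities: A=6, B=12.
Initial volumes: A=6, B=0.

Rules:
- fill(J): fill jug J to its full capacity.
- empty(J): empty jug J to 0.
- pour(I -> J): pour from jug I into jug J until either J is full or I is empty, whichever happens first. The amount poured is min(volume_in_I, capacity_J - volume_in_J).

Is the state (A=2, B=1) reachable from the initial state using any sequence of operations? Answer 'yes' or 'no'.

BFS explored all 6 reachable states.
Reachable set includes: (0,0), (0,6), (0,12), (6,0), (6,6), (6,12)
Target (A=2, B=1) not in reachable set → no.

Answer: no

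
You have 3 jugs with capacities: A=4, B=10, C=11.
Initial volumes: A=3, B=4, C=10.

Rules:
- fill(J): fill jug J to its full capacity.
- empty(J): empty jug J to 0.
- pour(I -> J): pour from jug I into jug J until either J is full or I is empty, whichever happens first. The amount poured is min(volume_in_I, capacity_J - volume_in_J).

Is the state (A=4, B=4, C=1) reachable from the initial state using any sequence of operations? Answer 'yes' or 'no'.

BFS from (A=3, B=4, C=10):
  1. pour(C -> A) -> (A=4 B=4 C=9)
  2. empty(A) -> (A=0 B=4 C=9)
  3. pour(C -> A) -> (A=4 B=4 C=5)
  4. empty(A) -> (A=0 B=4 C=5)
  5. pour(C -> A) -> (A=4 B=4 C=1)
Target reached → yes.

Answer: yes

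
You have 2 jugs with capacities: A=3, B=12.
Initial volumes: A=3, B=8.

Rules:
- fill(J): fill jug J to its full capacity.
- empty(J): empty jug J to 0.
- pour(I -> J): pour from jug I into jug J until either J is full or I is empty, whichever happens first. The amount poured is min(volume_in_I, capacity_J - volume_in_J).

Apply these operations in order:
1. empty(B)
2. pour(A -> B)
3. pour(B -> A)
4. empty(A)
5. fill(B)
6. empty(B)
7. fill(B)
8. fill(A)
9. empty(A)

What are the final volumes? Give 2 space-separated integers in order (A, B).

Step 1: empty(B) -> (A=3 B=0)
Step 2: pour(A -> B) -> (A=0 B=3)
Step 3: pour(B -> A) -> (A=3 B=0)
Step 4: empty(A) -> (A=0 B=0)
Step 5: fill(B) -> (A=0 B=12)
Step 6: empty(B) -> (A=0 B=0)
Step 7: fill(B) -> (A=0 B=12)
Step 8: fill(A) -> (A=3 B=12)
Step 9: empty(A) -> (A=0 B=12)

Answer: 0 12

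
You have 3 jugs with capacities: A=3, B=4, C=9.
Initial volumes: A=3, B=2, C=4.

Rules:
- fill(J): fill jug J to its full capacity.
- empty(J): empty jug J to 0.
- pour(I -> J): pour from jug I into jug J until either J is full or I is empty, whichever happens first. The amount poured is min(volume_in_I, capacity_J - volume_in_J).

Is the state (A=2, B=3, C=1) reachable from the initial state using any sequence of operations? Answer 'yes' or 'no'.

Answer: no

Derivation:
BFS explored all 152 reachable states.
Reachable set includes: (0,0,0), (0,0,1), (0,0,2), (0,0,3), (0,0,4), (0,0,5), (0,0,6), (0,0,7), (0,0,8), (0,0,9), (0,1,0), (0,1,1) ...
Target (A=2, B=3, C=1) not in reachable set → no.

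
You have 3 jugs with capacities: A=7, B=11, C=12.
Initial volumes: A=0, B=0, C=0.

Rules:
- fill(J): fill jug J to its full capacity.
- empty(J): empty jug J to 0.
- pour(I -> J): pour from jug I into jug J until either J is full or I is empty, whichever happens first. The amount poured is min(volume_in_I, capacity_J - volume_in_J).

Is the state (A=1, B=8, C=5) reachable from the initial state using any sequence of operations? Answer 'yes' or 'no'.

BFS explored all 588 reachable states.
Reachable set includes: (0,0,0), (0,0,1), (0,0,2), (0,0,3), (0,0,4), (0,0,5), (0,0,6), (0,0,7), (0,0,8), (0,0,9), (0,0,10), (0,0,11) ...
Target (A=1, B=8, C=5) not in reachable set → no.

Answer: no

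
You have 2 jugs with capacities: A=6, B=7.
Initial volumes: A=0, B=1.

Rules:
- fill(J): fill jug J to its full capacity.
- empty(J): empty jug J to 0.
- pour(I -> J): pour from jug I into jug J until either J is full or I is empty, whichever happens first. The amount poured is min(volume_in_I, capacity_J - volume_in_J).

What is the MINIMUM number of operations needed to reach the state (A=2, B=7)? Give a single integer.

Answer: 6

Derivation:
BFS from (A=0, B=1). One shortest path:
  1. pour(B -> A) -> (A=1 B=0)
  2. fill(B) -> (A=1 B=7)
  3. pour(B -> A) -> (A=6 B=2)
  4. empty(A) -> (A=0 B=2)
  5. pour(B -> A) -> (A=2 B=0)
  6. fill(B) -> (A=2 B=7)
Reached target in 6 moves.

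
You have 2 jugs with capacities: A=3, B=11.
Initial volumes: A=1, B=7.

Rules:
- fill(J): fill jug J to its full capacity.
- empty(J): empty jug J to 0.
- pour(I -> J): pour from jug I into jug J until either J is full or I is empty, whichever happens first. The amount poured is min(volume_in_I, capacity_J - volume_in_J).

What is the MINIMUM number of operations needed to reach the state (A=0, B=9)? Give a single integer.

BFS from (A=1, B=7). One shortest path:
  1. fill(B) -> (A=1 B=11)
  2. pour(B -> A) -> (A=3 B=9)
  3. empty(A) -> (A=0 B=9)
Reached target in 3 moves.

Answer: 3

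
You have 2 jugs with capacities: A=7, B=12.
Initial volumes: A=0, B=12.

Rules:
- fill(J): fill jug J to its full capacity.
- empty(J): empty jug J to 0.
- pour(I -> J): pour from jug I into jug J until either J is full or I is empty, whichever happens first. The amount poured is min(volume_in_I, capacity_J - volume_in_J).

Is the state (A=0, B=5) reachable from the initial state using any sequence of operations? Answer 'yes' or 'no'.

Answer: yes

Derivation:
BFS from (A=0, B=12):
  1. pour(B -> A) -> (A=7 B=5)
  2. empty(A) -> (A=0 B=5)
Target reached → yes.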